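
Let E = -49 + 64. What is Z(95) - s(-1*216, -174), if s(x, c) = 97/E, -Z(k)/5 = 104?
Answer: -7897/15 ≈ -526.47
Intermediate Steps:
E = 15
Z(k) = -520 (Z(k) = -5*104 = -520)
s(x, c) = 97/15
Z(95) - s(-1*216, -174) = -520 - 1*97/15 = -520 - 97/15 = -7897/15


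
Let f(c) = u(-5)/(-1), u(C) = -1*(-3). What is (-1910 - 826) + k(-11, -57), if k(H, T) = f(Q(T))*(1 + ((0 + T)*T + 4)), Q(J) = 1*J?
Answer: -12498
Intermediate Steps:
Q(J) = J
u(C) = 3
f(c) = -3 (f(c) = 3/(-1) = 3*(-1) = -3)
k(H, T) = -15 - 3*T² (k(H, T) = -3*(1 + ((0 + T)*T + 4)) = -3*(1 + (T*T + 4)) = -3*(1 + (T² + 4)) = -3*(1 + (4 + T²)) = -3*(5 + T²) = -15 - 3*T²)
(-1910 - 826) + k(-11, -57) = (-1910 - 826) + (-15 - 3*(-57)²) = -2736 + (-15 - 3*3249) = -2736 + (-15 - 9747) = -2736 - 9762 = -12498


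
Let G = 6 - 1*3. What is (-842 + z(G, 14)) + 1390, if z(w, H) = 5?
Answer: 553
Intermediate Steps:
G = 3 (G = 6 - 3 = 3)
(-842 + z(G, 14)) + 1390 = (-842 + 5) + 1390 = -837 + 1390 = 553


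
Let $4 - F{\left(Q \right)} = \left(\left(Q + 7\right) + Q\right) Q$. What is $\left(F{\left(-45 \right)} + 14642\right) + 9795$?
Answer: $20706$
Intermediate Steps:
$F{\left(Q \right)} = 4 - Q \left(7 + 2 Q\right)$ ($F{\left(Q \right)} = 4 - \left(\left(Q + 7\right) + Q\right) Q = 4 - \left(\left(7 + Q\right) + Q\right) Q = 4 - \left(7 + 2 Q\right) Q = 4 - Q \left(7 + 2 Q\right)$)
$\left(F{\left(-45 \right)} + 14642\right) + 9795 = \left(\left(4 - -315 - 2 \left(-45\right)^{2}\right) + 14642\right) + 9795 = \left(\left(4 + 315 - 4050\right) + 14642\right) + 9795 = \left(-3731 + 14642\right) + 9795 = 10911 + 9795 = 20706$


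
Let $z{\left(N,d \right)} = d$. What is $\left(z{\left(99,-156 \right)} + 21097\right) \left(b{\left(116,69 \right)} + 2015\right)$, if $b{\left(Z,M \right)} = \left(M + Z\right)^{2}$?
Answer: $758901840$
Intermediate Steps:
$\left(z{\left(99,-156 \right)} + 21097\right) \left(b{\left(116,69 \right)} + 2015\right) = \left(-156 + 21097\right) \left(\left(69 + 116\right)^{2} + 2015\right) = 20941 \left(185^{2} + 2015\right) = 20941 \left(34225 + 2015\right) = 20941 \cdot 36240 = 758901840$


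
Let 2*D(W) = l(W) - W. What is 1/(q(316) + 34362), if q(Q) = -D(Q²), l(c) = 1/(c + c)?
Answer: 399424/33667448959 ≈ 1.1864e-5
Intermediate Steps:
l(c) = 1/(2*c)
D(W) = -W/2 + 1/(4*W) (D(W) = (1/(2*W) - W)/2 = -W/2 + 1/(4*W))
q(Q) = Q²/2 - 1/(4*Q²) (q(Q) = -(-Q²/2 + 1/(4*(Q²))) = -(-Q²/2 + 1/(4*Q²)) = Q²/2 - 1/(4*Q²))
1/(q(316) + 34362) = 1/((¼)*(-1 + 2*316⁴)/316² + 34362) = 1/((¼)*(1/99856)*(-1 + 2*9971220736) + 34362) = 1/((¼)*(1/99856)*(-1 + 19942441472) + 34362) = 1/((¼)*(1/99856)*19942441471 + 34362) = 1/(19942441471/399424 + 34362) = 1/(33667448959/399424) = 399424/33667448959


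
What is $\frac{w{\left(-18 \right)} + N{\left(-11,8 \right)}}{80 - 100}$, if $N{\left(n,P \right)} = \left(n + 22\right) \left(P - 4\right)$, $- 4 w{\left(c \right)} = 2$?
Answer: $- \frac{87}{40} \approx -2.175$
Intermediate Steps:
$w{\left(c \right)} = - \frac{1}{2}$ ($w{\left(c \right)} = \left(- \frac{1}{4}\right) 2 = - \frac{1}{2}$)
$N{\left(n,P \right)} = \left(-4 + P\right) \left(22 + n\right)$ ($N{\left(n,P \right)} = \left(22 + n\right) \left(-4 + P\right) = \left(-4 + P\right) \left(22 + n\right)$)
$\frac{w{\left(-18 \right)} + N{\left(-11,8 \right)}}{80 - 100} = \frac{- \frac{1}{2} + \left(-88 - -44 + 22 \cdot 8 + 8 \left(-11\right)\right)}{80 - 100} = \frac{- \frac{1}{2} + \left(-88 + 44 + 176 - 88\right)}{-20} = \left(- \frac{1}{2} + 44\right) \left(- \frac{1}{20}\right) = \frac{87}{2} \left(- \frac{1}{20}\right) = - \frac{87}{40}$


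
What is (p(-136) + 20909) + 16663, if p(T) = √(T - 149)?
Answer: 37572 + I*√285 ≈ 37572.0 + 16.882*I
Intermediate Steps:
p(T) = √(-149 + T)
(p(-136) + 20909) + 16663 = (√(-149 - 136) + 20909) + 16663 = (√(-285) + 20909) + 16663 = (I*√285 + 20909) + 16663 = (20909 + I*√285) + 16663 = 37572 + I*√285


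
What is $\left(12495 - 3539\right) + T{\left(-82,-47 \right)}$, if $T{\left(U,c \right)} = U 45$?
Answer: $5266$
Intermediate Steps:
$T{\left(U,c \right)} = 45 U$
$\left(12495 - 3539\right) + T{\left(-82,-47 \right)} = \left(12495 - 3539\right) + 45 \left(-82\right) = 8956 - 3690 = 5266$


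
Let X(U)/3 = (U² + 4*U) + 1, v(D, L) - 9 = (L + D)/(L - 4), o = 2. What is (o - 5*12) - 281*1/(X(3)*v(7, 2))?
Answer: -17507/297 ≈ -58.946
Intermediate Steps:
v(D, L) = 9 + (D + L)/(-4 + L) (v(D, L) = 9 + (L + D)/(L - 4) = 9 + (D + L)/(-4 + L))
X(U) = 3 + 3*U² + 12*U (X(U) = 3*((U² + 4*U) + 1) = 3*(1 + U² + 4*U) = 3 + 3*U² + 12*U)
(o - 5*12) - 281*1/(X(3)*v(7, 2)) = (2 - 5*12) - 281*(-4 + 2)/((-36 + 7 + 10*2)*(3 + 3*3² + 12*3)) = (2 - 60) - 281*(-2/((-36 + 7 + 20)*(3 + 3*9 + 36))) = -58 - 281*2/(9*(3 + 27 + 36)) = -58 - 281/((9/2)*66) = -58 - 281/297 = -17507/297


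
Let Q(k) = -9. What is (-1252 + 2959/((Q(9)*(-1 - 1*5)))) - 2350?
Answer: -191549/54 ≈ -3547.2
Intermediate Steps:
(-1252 + 2959/((Q(9)*(-1 - 1*5)))) - 2350 = (-1252 + 2959/((-9*(-1 - 1*5)))) - 2350 = (-1252 + 2959/((-9*(-1 - 5)))) - 2350 = (-1252 + 2959/((-9*(-6)))) - 2350 = (-1252 + 2959/54) - 2350 = -64649/54 - 2350 = -191549/54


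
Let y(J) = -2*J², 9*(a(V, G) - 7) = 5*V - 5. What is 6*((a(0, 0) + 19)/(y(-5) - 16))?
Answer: -229/99 ≈ -2.3131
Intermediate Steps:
a(V, G) = 58/9 + 5*V/9 (a(V, G) = 7 + (5*V - 5)/9 = 7 + (-5 + 5*V)/9 = 7 + (-5/9 + 5*V/9) = 58/9 + 5*V/9)
6*((a(0, 0) + 19)/(y(-5) - 16)) = 6*(((58/9 + (5/9)*0) + 19)/(-2*(-5)² - 16)) = 6*(((58/9 + 0) + 19)/(-2*25 - 16)) = 6*((58/9 + 19)/(-50 - 16)) = 6*((229/9)/(-66)) = 6*((229/9)*(-1/66)) = 6*(-229/594) = -229/99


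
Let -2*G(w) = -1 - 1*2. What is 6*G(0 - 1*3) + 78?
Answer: 87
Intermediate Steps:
G(w) = 3/2 (G(w) = -(-1 - 1*2)/2 = -(-1 - 2)/2 = -½*(-3) = 3/2)
6*G(0 - 1*3) + 78 = 6*(3/2) + 78 = 9 + 78 = 87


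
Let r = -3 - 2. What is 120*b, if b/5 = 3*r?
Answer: -9000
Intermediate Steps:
r = -5
b = -75 (b = 5*(3*(-5)) = 5*(-15) = -75)
120*b = 120*(-75) = -9000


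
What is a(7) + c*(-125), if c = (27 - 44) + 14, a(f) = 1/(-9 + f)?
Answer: 749/2 ≈ 374.50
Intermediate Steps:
c = -3 (c = -17 + 14 = -3)
a(7) + c*(-125) = 1/(-9 + 7) - 3*(-125) = 1/(-2) + 375 = -1/2 + 375 = 749/2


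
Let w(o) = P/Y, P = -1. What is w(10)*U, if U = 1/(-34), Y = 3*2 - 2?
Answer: 1/136 ≈ 0.0073529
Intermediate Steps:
Y = 4 (Y = 6 - 2 = 4)
w(o) = -¼ (w(o) = -1/4 = -1*¼ = -¼)
U = -1/34 ≈ -0.029412
w(10)*U = -¼*(-1/34) = 1/136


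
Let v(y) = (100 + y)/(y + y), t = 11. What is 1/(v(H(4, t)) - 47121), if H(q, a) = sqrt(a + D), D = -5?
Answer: -565446/26644093243 - 100*sqrt(6)/26644093243 ≈ -2.1231e-5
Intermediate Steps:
H(q, a) = sqrt(-5 + a) (H(q, a) = sqrt(a - 5) = sqrt(-5 + a))
v(y) = (100 + y)/(2*y) (v(y) = (100 + y)/((2*y)) = (100 + y)*(1/(2*y)) = (100 + y)/(2*y))
1/(v(H(4, t)) - 47121) = 1/((100 + sqrt(-5 + 11))/(2*(sqrt(-5 + 11))) - 47121) = 1/((100 + sqrt(6))/(2*(sqrt(6))) - 47121) = 1/((sqrt(6)/6)*(100 + sqrt(6))/2 - 47121) = 1/(sqrt(6)*(100 + sqrt(6))/12 - 47121) = 1/(-47121 + sqrt(6)*(100 + sqrt(6))/12)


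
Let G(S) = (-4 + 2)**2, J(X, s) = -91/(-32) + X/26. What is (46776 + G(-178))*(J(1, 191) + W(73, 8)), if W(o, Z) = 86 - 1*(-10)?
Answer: 481073825/104 ≈ 4.6257e+6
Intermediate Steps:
J(X, s) = 91/32 + X/26 (J(X, s) = -91*(-1/32) + X*(1/26) = 91/32 + X/26)
G(S) = 4 (G(S) = (-2)**2 = 4)
W(o, Z) = 96 (W(o, Z) = 86 + 10 = 96)
(46776 + G(-178))*(J(1, 191) + W(73, 8)) = (46776 + 4)*((91/32 + (1/26)*1) + 96) = 46780*((91/32 + 1/26) + 96) = 46780*(1199/416 + 96) = 46780*(41135/416) = 481073825/104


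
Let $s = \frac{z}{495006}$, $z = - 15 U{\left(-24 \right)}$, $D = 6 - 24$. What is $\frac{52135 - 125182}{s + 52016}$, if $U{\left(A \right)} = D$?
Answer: $- \frac{6026450547}{4291372061} \approx -1.4043$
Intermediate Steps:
$D = -18$ ($D = 6 - 24 = -18$)
$U{\left(A \right)} = -18$
$z = 270$ ($z = \left(-15\right) \left(-18\right) = 270$)
$s = \frac{45}{82501}$ ($s = \frac{270}{495006} = 270 \cdot \frac{1}{495006} = \frac{45}{82501} \approx 0.00054545$)
$\frac{52135 - 125182}{s + 52016} = \frac{52135 - 125182}{\frac{45}{82501} + 52016} = - \frac{73047}{\frac{4291372061}{82501}} = \left(-73047\right) \frac{82501}{4291372061} = - \frac{6026450547}{4291372061}$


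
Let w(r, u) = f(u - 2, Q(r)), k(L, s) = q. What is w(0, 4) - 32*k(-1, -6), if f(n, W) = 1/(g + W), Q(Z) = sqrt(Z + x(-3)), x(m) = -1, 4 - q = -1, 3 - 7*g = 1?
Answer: -8466/53 - 49*I/53 ≈ -159.74 - 0.92453*I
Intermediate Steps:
g = 2/7 (g = 3/7 - 1/7*1 = 3/7 - 1/7 = 2/7 ≈ 0.28571)
q = 5 (q = 4 - 1*(-1) = 4 + 1 = 5)
k(L, s) = 5
Q(Z) = sqrt(-1 + Z) (Q(Z) = sqrt(Z - 1) = sqrt(-1 + Z))
f(n, W) = 1/(2/7 + W)
w(r, u) = 7/(2 + 7*sqrt(-1 + r))
w(0, 4) - 32*k(-1, -6) = 7/(2 + 7*sqrt(-1 + 0)) - 32*5 = 7/(2 + 7*sqrt(-1)) - 160 = 7/(2 + 7*I) - 160 = 7*((2 - 7*I)/53) - 160 = 7*(2 - 7*I)/53 - 160 = -160 + 7*(2 - 7*I)/53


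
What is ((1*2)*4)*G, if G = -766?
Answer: -6128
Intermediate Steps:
((1*2)*4)*G = ((1*2)*4)*(-766) = (2*4)*(-766) = 8*(-766) = -6128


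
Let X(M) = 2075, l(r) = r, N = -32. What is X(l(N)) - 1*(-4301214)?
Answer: 4303289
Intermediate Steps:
X(l(N)) - 1*(-4301214) = 2075 - 1*(-4301214) = 2075 + 4301214 = 4303289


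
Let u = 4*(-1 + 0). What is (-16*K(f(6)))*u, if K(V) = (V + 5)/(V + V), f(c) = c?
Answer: 176/3 ≈ 58.667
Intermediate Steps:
K(V) = (5 + V)/(2*V) (K(V) = (5 + V)/((2*V)) = (5 + V)*(1/(2*V)) = (5 + V)/(2*V))
u = -4 (u = 4*(-1) = -4)
(-16*K(f(6)))*u = -8*(5 + 6)/6*(-4) = -8*11/6*(-4) = -16*11/12*(-4) = -44/3*(-4) = 176/3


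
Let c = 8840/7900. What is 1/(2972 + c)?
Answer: 395/1174382 ≈ 0.00033635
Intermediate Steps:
c = 442/395 (c = 8840*(1/7900) = 442/395 ≈ 1.1190)
1/(2972 + c) = 1/(2972 + 442/395) = 1/(1174382/395) = 395/1174382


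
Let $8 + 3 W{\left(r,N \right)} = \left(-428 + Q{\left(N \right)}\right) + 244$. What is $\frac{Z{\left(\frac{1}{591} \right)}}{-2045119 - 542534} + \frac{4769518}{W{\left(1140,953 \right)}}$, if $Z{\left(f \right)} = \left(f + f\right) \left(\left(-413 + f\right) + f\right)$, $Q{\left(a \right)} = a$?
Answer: $\frac{12932329052928566404}{687805518922173} \approx 18802.0$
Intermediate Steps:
$W{\left(r,N \right)} = -64 + \frac{N}{3}$ ($W{\left(r,N \right)} = - \frac{8}{3} + \frac{\left(-428 + N\right) + 244}{3} = - \frac{8}{3} + \frac{-184 + N}{3} = - \frac{8}{3} + \left(- \frac{184}{3} + \frac{N}{3}\right) = -64 + \frac{N}{3}$)
$Z{\left(f \right)} = 2 f \left(-413 + 2 f\right)$
$\frac{Z{\left(\frac{1}{591} \right)}}{-2045119 - 542534} + \frac{4769518}{W{\left(1140,953 \right)}} = \frac{2 \cdot \frac{1}{591} \left(-413 + \frac{2}{591}\right)}{-2045119 - 542534} + \frac{4769518}{-64 + \frac{1}{3} \cdot 953} = \frac{2 \cdot \frac{1}{591} \left(-413 + 2 \cdot \frac{1}{591}\right)}{-2045119 - 542534} + \frac{4769518}{-64 + \frac{953}{3}} = \frac{2 \cdot \frac{1}{591} \left(-413 + \frac{2}{591}\right)}{-2587653} + \frac{4769518}{\frac{761}{3}} = 2 \cdot \frac{1}{591} \left(- \frac{244081}{591}\right) \left(- \frac{1}{2587653}\right) + 4769518 \cdot \frac{3}{761} = \left(- \frac{488162}{349281}\right) \left(- \frac{1}{2587653}\right) + \frac{14308554}{761} = \frac{488162}{903818027493} + \frac{14308554}{761} = \frac{12932329052928566404}{687805518922173}$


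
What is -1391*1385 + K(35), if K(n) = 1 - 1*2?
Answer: -1926536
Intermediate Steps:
K(n) = -1 (K(n) = 1 - 2 = -1)
-1391*1385 + K(35) = -1391*1385 - 1 = -1926535 - 1 = -1926536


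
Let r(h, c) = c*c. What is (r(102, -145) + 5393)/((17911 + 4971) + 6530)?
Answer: 4403/4902 ≈ 0.89820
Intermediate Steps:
r(h, c) = c²
(r(102, -145) + 5393)/((17911 + 4971) + 6530) = ((-145)² + 5393)/((17911 + 4971) + 6530) = (21025 + 5393)/(22882 + 6530) = 26418/29412 = 26418*(1/29412) = 4403/4902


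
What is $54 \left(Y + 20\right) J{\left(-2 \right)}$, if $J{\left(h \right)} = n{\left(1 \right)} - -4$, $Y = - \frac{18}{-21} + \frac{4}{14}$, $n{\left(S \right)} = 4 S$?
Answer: $\frac{63936}{7} \approx 9133.7$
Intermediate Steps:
$Y = \frac{8}{7}$ ($Y = \left(-18\right) \left(- \frac{1}{21}\right) + 4 \cdot \frac{1}{14} = \frac{6}{7} + \frac{2}{7} = \frac{8}{7} \approx 1.1429$)
$J{\left(h \right)} = 8$ ($J{\left(h \right)} = 4 \cdot 1 - -4 = 4 + 4 = 8$)
$54 \left(Y + 20\right) J{\left(-2 \right)} = 54 \left(\frac{8}{7} + 20\right) 8 = 54 \cdot \frac{148}{7} \cdot 8 = \frac{7992}{7} \cdot 8 = \frac{63936}{7}$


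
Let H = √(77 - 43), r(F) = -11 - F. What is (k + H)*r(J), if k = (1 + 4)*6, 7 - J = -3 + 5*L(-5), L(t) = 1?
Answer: -480 - 16*√34 ≈ -573.29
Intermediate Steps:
J = 5 (J = 7 - (-3 + 5*1) = 7 - (-3 + 5) = 7 - 1*2 = 7 - 2 = 5)
k = 30 (k = 5*6 = 30)
H = √34 ≈ 5.8309
(k + H)*r(J) = (30 + √34)*(-11 - 1*5) = (30 + √34)*(-11 - 5) = (30 + √34)*(-16) = -480 - 16*√34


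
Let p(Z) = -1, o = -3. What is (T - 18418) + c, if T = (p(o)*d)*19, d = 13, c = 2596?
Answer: -16069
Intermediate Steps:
T = -247 (T = -1*13*19 = -13*19 = -247)
(T - 18418) + c = (-247 - 18418) + 2596 = -18665 + 2596 = -16069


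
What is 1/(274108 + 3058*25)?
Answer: 1/350558 ≈ 2.8526e-6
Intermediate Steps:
1/(274108 + 3058*25) = 1/(274108 + 76450) = 1/350558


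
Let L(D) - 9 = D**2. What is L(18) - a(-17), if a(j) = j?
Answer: 350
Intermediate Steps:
L(D) = 9 + D**2
L(18) - a(-17) = (9 + 18**2) - 1*(-17) = (9 + 324) + 17 = 333 + 17 = 350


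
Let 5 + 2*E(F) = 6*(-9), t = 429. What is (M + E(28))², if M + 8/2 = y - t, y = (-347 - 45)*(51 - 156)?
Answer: 6625146025/4 ≈ 1.6563e+9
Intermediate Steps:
y = 41160 (y = -392*(-105) = 41160)
E(F) = -59/2 (E(F) = -5/2 + (6*(-9))/2 = -5/2 + (½)*(-54) = -5/2 - 27 = -59/2)
M = 40727 (M = -4 + (41160 - 1*429) = -4 + (41160 - 429) = -4 + 40731 = 40727)
(M + E(28))² = (40727 - 59/2)² = (81395/2)² = 6625146025/4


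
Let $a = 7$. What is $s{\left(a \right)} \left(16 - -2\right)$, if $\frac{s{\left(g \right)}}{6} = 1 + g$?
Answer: $864$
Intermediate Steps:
$s{\left(g \right)} = 6 + 6 g$ ($s{\left(g \right)} = 6 \left(1 + g\right) = 6 + 6 g$)
$s{\left(a \right)} \left(16 - -2\right) = \left(6 + 6 \cdot 7\right) \left(16 - -2\right) = \left(6 + 42\right) \left(16 + 2\right) = 48 \cdot 18 = 864$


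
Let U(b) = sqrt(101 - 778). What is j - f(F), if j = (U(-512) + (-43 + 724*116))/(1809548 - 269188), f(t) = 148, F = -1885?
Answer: -227889339/1540360 + I*sqrt(677)/1540360 ≈ -147.95 + 1.6892e-5*I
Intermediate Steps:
U(b) = I*sqrt(677) (U(b) = sqrt(-677) = I*sqrt(677))
j = 83941/1540360 + I*sqrt(677)/1540360 (j = (I*sqrt(677) + (-43 + 724*116))/(1809548 - 269188) = (I*sqrt(677) + (-43 + 83984))/1540360 = (I*sqrt(677) + 83941)*(1/1540360) = (83941 + I*sqrt(677))*(1/1540360) = 83941/1540360 + I*sqrt(677)/1540360 ≈ 0.054494 + 1.6892e-5*I)
j - f(F) = (83941/1540360 + I*sqrt(677)/1540360) - 1*148 = (83941/1540360 + I*sqrt(677)/1540360) - 148 = -227889339/1540360 + I*sqrt(677)/1540360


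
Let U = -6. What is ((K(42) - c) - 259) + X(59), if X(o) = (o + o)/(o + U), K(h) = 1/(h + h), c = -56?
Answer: -893791/4452 ≈ -200.76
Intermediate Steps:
K(h) = 1/(2*h)
X(o) = 2*o/(-6 + o) (X(o) = (o + o)/(o - 6) = (2*o)/(-6 + o) = 2*o/(-6 + o))
((K(42) - c) - 259) + X(59) = (((½)/42 - 1*(-56)) - 259) + 2*59/(-6 + 59) = (((½)*(1/42) + 56) - 259) + 2*59/53 = ((1/84 + 56) - 259) + 2*59*(1/53) = (4705/84 - 259) + 118/53 = -17051/84 + 118/53 = -893791/4452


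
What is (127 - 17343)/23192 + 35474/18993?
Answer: 4766630/4235439 ≈ 1.1254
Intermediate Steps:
(127 - 17343)/23192 + 35474/18993 = -17216*1/23192 + 35474*(1/18993) = -2152/2899 + 35474/18993 = 4766630/4235439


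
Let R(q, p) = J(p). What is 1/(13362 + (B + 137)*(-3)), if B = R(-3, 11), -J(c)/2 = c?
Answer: 1/13017 ≈ 7.6823e-5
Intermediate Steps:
J(c) = -2*c
R(q, p) = -2*p
B = -22 (B = -2*11 = -22)
1/(13362 + (B + 137)*(-3)) = 1/(13362 + (-22 + 137)*(-3)) = 1/(13362 + 115*(-3)) = 1/(13362 - 345) = 1/13017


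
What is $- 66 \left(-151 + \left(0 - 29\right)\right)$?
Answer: $11880$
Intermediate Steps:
$- 66 \left(-151 + \left(0 - 29\right)\right) = - 66 \left(-151 - 29\right) = \left(-66\right) \left(-180\right) = 11880$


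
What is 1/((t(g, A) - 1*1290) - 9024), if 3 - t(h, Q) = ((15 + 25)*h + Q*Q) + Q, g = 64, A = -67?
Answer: -1/17293 ≈ -5.7827e-5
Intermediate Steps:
t(h, Q) = 3 - Q - Q² - 40*h (t(h, Q) = 3 - (((15 + 25)*h + Q*Q) + Q) = 3 - ((40*h + Q²) + Q) = 3 - ((Q² + 40*h) + Q) = 3 - (Q + Q² + 40*h) = 3 + (-Q - Q² - 40*h) = 3 - Q - Q² - 40*h)
1/((t(g, A) - 1*1290) - 9024) = 1/(((3 - 1*(-67) - 1*(-67)² - 40*64) - 1*1290) - 9024) = 1/(((3 + 67 - 1*4489 - 2560) - 1290) - 9024) = 1/(((3 + 67 - 4489 - 2560) - 1290) - 9024) = 1/((-6979 - 1290) - 9024) = 1/(-8269 - 9024) = 1/(-17293) = -1/17293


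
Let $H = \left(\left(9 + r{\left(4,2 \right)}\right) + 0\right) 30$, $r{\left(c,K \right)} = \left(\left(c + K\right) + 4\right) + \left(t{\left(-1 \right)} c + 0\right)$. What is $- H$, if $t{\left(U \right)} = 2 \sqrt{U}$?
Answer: $-570 - 240 i \approx -570.0 - 240.0 i$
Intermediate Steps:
$r{\left(c,K \right)} = 4 + K + c + 2 i c$ ($r{\left(c,K \right)} = \left(\left(c + K\right) + 4\right) + \left(2 \sqrt{-1} c + 0\right) = \left(\left(K + c\right) + 4\right) + \left(2 i c + 0\right) = \left(4 + K + c\right) + \left(2 i c + 0\right) = \left(4 + K + c\right) + 2 i c = 4 + K + c + 2 i c$)
$H = 570 + 240 i$ ($H = \left(\left(9 + \left(4 + 2 + 4 + 2 i 4\right)\right) + 0\right) 30 = \left(\left(9 + \left(4 + 2 + 4 + 8 i\right)\right) + 0\right) 30 = \left(\left(9 + \left(10 + 8 i\right)\right) + 0\right) 30 = \left(\left(19 + 8 i\right) + 0\right) 30 = \left(19 + 8 i\right) 30 = 570 + 240 i \approx 570.0 + 240.0 i$)
$- H = - (570 + 240 i) = -570 - 240 i$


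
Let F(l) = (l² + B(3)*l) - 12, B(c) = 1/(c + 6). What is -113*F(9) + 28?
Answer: -7882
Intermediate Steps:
B(c) = 1/(6 + c)
F(l) = -12 + l² + l/9 (F(l) = (l² + l/(6 + 3)) - 12 = (l² + l/9) - 12 = -12 + l² + l/9)
-113*F(9) + 28 = -113*(-12 + 9² + (⅑)*9) + 28 = -113*(-12 + 81 + 1) + 28 = -113*70 + 28 = -7910 + 28 = -7882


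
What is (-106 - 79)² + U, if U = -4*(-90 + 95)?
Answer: 34205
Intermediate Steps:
U = -20 (U = -4*5 = -20)
(-106 - 79)² + U = (-106 - 79)² - 20 = (-185)² - 20 = 34225 - 20 = 34205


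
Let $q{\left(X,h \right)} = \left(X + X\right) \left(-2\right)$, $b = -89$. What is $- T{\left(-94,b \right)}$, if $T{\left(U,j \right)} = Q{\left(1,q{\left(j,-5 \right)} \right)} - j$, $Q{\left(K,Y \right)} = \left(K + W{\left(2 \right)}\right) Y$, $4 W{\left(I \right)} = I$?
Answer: $-623$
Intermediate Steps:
$W{\left(I \right)} = \frac{I}{4}$
$q{\left(X,h \right)} = - 4 X$ ($q{\left(X,h \right)} = 2 X \left(-2\right) = - 4 X$)
$Q{\left(K,Y \right)} = Y \left(\frac{1}{2} + K\right)$ ($Q{\left(K,Y \right)} = \left(K + \frac{1}{4} \cdot 2\right) Y = \left(K + \frac{1}{2}\right) Y = \left(\frac{1}{2} + K\right) Y = Y \left(\frac{1}{2} + K\right)$)
$T{\left(U,j \right)} = - 7 j$ ($T{\left(U,j \right)} = - 4 j \left(\frac{1}{2} + 1\right) - j = - 4 j \frac{3}{2} - j = - 6 j - j = - 7 j$)
$- T{\left(-94,b \right)} = - \left(-7\right) \left(-89\right) = \left(-1\right) 623 = -623$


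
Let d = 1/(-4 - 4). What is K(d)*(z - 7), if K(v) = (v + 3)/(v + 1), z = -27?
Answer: -782/7 ≈ -111.71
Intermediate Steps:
d = -⅛ (d = 1/(-8) = -⅛ ≈ -0.12500)
K(v) = (3 + v)/(1 + v)
K(d)*(z - 7) = ((3 - ⅛)/(1 - ⅛))*(-27 - 7) = ((23/8)/(7/8))*(-34) = ((8/7)*(23/8))*(-34) = (23/7)*(-34) = -782/7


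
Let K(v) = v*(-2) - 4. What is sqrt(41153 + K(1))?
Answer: sqrt(41147) ≈ 202.85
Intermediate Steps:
K(v) = -4 - 2*v (K(v) = -2*v - 4 = -4 - 2*v)
sqrt(41153 + K(1)) = sqrt(41153 + (-4 - 2*1)) = sqrt(41153 + (-4 - 2)) = sqrt(41153 - 6) = sqrt(41147)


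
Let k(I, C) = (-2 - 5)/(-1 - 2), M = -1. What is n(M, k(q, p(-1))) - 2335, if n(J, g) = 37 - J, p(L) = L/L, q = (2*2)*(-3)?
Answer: -2297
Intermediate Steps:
q = -12 (q = 4*(-3) = -12)
p(L) = 1
k(I, C) = 7/3 (k(I, C) = -7/(-3) = -7*(-1/3) = 7/3)
n(M, k(q, p(-1))) - 2335 = (37 - 1*(-1)) - 2335 = (37 + 1) - 2335 = 38 - 2335 = -2297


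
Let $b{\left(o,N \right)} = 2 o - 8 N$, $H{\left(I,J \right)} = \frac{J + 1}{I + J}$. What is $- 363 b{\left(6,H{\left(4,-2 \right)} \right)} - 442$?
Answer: $-6250$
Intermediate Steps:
$H{\left(I,J \right)} = \frac{1 + J}{I + J}$
$b{\left(o,N \right)} = - 8 N + 2 o$
$- 363 b{\left(6,H{\left(4,-2 \right)} \right)} - 442 = - 363 \left(- 8 \frac{1 - 2}{4 - 2} + 2 \cdot 6\right) - 442 = - 363 \left(- 8 \cdot \frac{1}{2} \left(-1\right) + 12\right) - 442 = - 363 \left(\left(-8\right) \left(- \frac{1}{2}\right) + 12\right) - 442 = - 363 \left(4 + 12\right) - 442 = \left(-363\right) 16 - 442 = -5808 - 442 = -6250$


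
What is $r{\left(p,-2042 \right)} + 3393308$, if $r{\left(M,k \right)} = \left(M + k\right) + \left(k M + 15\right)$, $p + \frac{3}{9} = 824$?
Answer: $\frac{5130532}{3} \approx 1.7102 \cdot 10^{6}$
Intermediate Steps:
$p = \frac{2471}{3}$ ($p = - \frac{1}{3} + 824 = \frac{2471}{3} \approx 823.67$)
$r{\left(M,k \right)} = 15 + M + k + M k$ ($r{\left(M,k \right)} = \left(M + k\right) + \left(M k + 15\right) = \left(M + k\right) + \left(15 + M k\right) = 15 + M + k + M k$)
$r{\left(p,-2042 \right)} + 3393308 = \left(15 + \frac{2471}{3} - 2042 + \frac{2471}{3} \left(-2042\right)\right) + 3393308 = \left(15 + \frac{2471}{3} - 2042 - \frac{5045782}{3}\right) + 3393308 = - \frac{5049392}{3} + 3393308 = \frac{5130532}{3}$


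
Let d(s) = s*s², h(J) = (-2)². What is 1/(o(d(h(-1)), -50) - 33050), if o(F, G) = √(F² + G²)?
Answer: -16525/546147952 - √1649/546147952 ≈ -3.0332e-5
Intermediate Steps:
h(J) = 4
d(s) = s³
1/(o(d(h(-1)), -50) - 33050) = 1/(√((4³)² + (-50)²) - 33050) = 1/(√(64² + 2500) - 33050) = 1/(√(4096 + 2500) - 33050) = 1/(√6596 - 33050) = 1/(2*√1649 - 33050) = 1/(-33050 + 2*√1649)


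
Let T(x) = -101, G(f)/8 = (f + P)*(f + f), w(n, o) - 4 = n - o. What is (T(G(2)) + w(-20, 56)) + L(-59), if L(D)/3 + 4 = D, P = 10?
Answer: -362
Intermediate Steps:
w(n, o) = 4 + n - o (w(n, o) = 4 + (n - o) = 4 + n - o)
G(f) = 16*f*(10 + f) (G(f) = 8*((f + 10)*(f + f)) = 8*((10 + f)*(2*f)) = 8*(2*f*(10 + f)) = 16*f*(10 + f))
L(D) = -12 + 3*D
(T(G(2)) + w(-20, 56)) + L(-59) = (-101 + (4 - 20 - 1*56)) + (-12 + 3*(-59)) = (-101 + (4 - 20 - 56)) + (-12 - 177) = (-101 - 72) - 189 = -173 - 189 = -362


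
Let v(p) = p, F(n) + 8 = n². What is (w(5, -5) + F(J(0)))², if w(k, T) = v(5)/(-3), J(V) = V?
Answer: 841/9 ≈ 93.444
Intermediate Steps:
F(n) = -8 + n²
w(k, T) = -5/3 (w(k, T) = 5/(-3) = 5*(-⅓) = -5/3)
(w(5, -5) + F(J(0)))² = (-5/3 + (-8 + 0²))² = (-5/3 + (-8 + 0))² = (-5/3 - 8)² = (-29/3)² = 841/9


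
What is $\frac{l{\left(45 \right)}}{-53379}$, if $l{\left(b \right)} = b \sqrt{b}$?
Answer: $- \frac{5 \sqrt{5}}{1977} \approx -0.0056552$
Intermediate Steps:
$l{\left(b \right)} = b^{\frac{3}{2}}$
$\frac{l{\left(45 \right)}}{-53379} = \frac{45^{\frac{3}{2}}}{-53379} = 135 \sqrt{5} \left(- \frac{1}{53379}\right) = - \frac{5 \sqrt{5}}{1977}$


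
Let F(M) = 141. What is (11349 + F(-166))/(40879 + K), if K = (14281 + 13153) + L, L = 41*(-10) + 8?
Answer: 3830/22637 ≈ 0.16919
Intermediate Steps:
L = -402 (L = -410 + 8 = -402)
K = 27032 (K = (14281 + 13153) - 402 = 27434 - 402 = 27032)
(11349 + F(-166))/(40879 + K) = (11349 + 141)/(40879 + 27032) = 11490/67911 = 11490*(1/67911) = 3830/22637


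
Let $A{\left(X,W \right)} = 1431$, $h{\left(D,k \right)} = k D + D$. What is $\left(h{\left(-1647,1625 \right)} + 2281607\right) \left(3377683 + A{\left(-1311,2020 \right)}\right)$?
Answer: $-1339531476310$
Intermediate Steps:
$h{\left(D,k \right)} = D + D k$ ($h{\left(D,k \right)} = D k + D = D + D k$)
$\left(h{\left(-1647,1625 \right)} + 2281607\right) \left(3377683 + A{\left(-1311,2020 \right)}\right) = \left(- 1647 \left(1 + 1625\right) + 2281607\right) \left(3377683 + 1431\right) = \left(\left(-1647\right) 1626 + 2281607\right) 3379114 = \left(-2678022 + 2281607\right) 3379114 = \left(-396415\right) 3379114 = -1339531476310$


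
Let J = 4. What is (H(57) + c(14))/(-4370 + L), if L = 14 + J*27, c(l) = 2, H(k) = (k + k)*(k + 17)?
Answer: -4219/2124 ≈ -1.9863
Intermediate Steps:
H(k) = 2*k*(17 + k) (H(k) = (2*k)*(17 + k) = 2*k*(17 + k))
L = 122 (L = 14 + 4*27 = 14 + 108 = 122)
(H(57) + c(14))/(-4370 + L) = (2*57*(17 + 57) + 2)/(-4370 + 122) = (2*57*74 + 2)/(-4248) = (8436 + 2)*(-1/4248) = 8438*(-1/4248) = -4219/2124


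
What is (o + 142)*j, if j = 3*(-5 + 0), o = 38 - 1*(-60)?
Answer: -3600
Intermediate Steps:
o = 98 (o = 38 + 60 = 98)
j = -15 (j = 3*(-5) = -15)
(o + 142)*j = (98 + 142)*(-15) = 240*(-15) = -3600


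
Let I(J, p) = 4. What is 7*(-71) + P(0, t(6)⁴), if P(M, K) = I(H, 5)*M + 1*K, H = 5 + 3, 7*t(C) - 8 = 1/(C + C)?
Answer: -24655677311/49787136 ≈ -495.22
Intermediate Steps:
t(C) = 8/7 + 1/(14*C) (t(C) = 8/7 + 1/(7*(C + C)) = 8/7 + 1/(7*((2*C))) = 8/7 + (1/(2*C))/7 = 8/7 + 1/(14*C))
H = 8
P(M, K) = K + 4*M (P(M, K) = 4*M + 1*K = 4*M + K = K + 4*M)
7*(-71) + P(0, t(6)⁴) = 7*(-71) + (((1/14)*(1 + 16*6)/6)⁴ + 4*0) = -497 + (((1/14)*(⅙)*(1 + 96))⁴ + 0) = -497 + (((1/14)*(⅙)*97)⁴ + 0) = -497 + ((97/84)⁴ + 0) = -497 + (88529281/49787136 + 0) = -497 + 88529281/49787136 = -24655677311/49787136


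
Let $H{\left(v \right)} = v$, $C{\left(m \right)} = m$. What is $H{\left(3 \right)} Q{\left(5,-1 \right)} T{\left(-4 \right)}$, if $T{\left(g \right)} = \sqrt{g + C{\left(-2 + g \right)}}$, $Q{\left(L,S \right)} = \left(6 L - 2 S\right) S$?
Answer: $- 96 i \sqrt{10} \approx - 303.58 i$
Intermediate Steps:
$Q{\left(L,S \right)} = S \left(- 2 S + 6 L\right)$ ($Q{\left(L,S \right)} = \left(- 2 S + 6 L\right) S = S \left(- 2 S + 6 L\right)$)
$T{\left(g \right)} = \sqrt{-2 + 2 g}$ ($T{\left(g \right)} = \sqrt{g + \left(-2 + g\right)} = \sqrt{-2 + 2 g}$)
$H{\left(3 \right)} Q{\left(5,-1 \right)} T{\left(-4 \right)} = 3 \cdot 2 \left(-1\right) \left(\left(-1\right) \left(-1\right) + 3 \cdot 5\right) \sqrt{-2 + 2 \left(-4\right)} = 3 \cdot 2 \left(-1\right) \left(1 + 15\right) \sqrt{-2 - 8} = 3 \cdot 2 \left(-1\right) 16 \sqrt{-10} = 3 \left(-32\right) i \sqrt{10} = - 96 i \sqrt{10}$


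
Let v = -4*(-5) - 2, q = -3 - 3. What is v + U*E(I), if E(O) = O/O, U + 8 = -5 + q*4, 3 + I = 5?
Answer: -19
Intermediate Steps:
q = -6
I = 2 (I = -3 + 5 = 2)
U = -37 (U = -8 + (-5 - 6*4) = -8 + (-5 - 24) = -8 - 29 = -37)
v = 18 (v = 20 - 2 = 18)
E(O) = 1
v + U*E(I) = 18 - 37*1 = 18 - 37 = -19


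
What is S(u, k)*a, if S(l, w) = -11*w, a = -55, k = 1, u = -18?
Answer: 605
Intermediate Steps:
S(u, k)*a = -11*1*(-55) = -11*(-55) = 605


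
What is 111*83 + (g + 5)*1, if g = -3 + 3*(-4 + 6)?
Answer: 9221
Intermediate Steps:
g = 3 (g = -3 + 3*2 = -3 + 6 = 3)
111*83 + (g + 5)*1 = 111*83 + (3 + 5)*1 = 9213 + 8*1 = 9213 + 8 = 9221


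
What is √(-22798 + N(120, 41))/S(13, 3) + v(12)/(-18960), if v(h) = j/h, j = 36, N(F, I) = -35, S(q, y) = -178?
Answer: -1/6320 - 3*I*√2537/178 ≈ -0.00015823 - 0.84891*I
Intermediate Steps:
v(h) = 36/h
√(-22798 + N(120, 41))/S(13, 3) + v(12)/(-18960) = √(-22798 - 35)/(-178) + (36/12)/(-18960) = √(-22833)*(-1/178) + (36*(1/12))*(-1/18960) = (3*I*√2537)*(-1/178) + 3*(-1/18960) = -3*I*√2537/178 - 1/6320 = -1/6320 - 3*I*√2537/178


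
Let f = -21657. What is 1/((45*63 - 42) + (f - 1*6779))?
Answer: -1/25643 ≈ -3.8997e-5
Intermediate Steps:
1/((45*63 - 42) + (f - 1*6779)) = 1/((45*63 - 42) + (-21657 - 1*6779)) = 1/((2835 - 42) + (-21657 - 6779)) = 1/(2793 - 28436) = 1/(-25643) = -1/25643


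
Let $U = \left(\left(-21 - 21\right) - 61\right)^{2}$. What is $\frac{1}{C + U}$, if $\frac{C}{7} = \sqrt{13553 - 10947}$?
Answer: $\frac{10609}{112423187} - \frac{7 \sqrt{2606}}{112423187} \approx 9.1188 \cdot 10^{-5}$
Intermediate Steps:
$C = 7 \sqrt{2606}$ ($C = 7 \sqrt{13553 - 10947} = 7 \sqrt{2606} \approx 357.34$)
$U = 10609$ ($U = \left(-42 - 61\right)^{2} = \left(-103\right)^{2} = 10609$)
$\frac{1}{C + U} = \frac{1}{7 \sqrt{2606} + 10609} = \frac{1}{10609 + 7 \sqrt{2606}}$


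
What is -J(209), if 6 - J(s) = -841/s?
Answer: -2095/209 ≈ -10.024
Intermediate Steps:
J(s) = 6 + 841/s (J(s) = 6 - (-841)/s = 6 + 841/s)
-J(209) = -(6 + 841/209) = -1*2095/209 = -2095/209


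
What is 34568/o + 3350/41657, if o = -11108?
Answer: -350696844/115681489 ≈ -3.0316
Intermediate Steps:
34568/o + 3350/41657 = 34568/(-11108) + 3350/41657 = 34568*(-1/11108) + 3350*(1/41657) = -8642/2777 + 3350/41657 = -350696844/115681489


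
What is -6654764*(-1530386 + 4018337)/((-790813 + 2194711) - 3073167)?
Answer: 5518908916188/556423 ≈ 9.9185e+6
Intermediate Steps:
-6654764*(-1530386 + 4018337)/((-790813 + 2194711) - 3073167) = -6654764*2487951/(1403898 - 3073167) = -6654764/((-1669269*1/2487951)) = -6654764/(-556423/829317) = -6654764*(-829317/556423) = 5518908916188/556423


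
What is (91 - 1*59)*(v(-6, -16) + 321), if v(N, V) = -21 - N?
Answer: 9792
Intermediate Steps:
(91 - 1*59)*(v(-6, -16) + 321) = (91 - 1*59)*((-21 - 1*(-6)) + 321) = (91 - 59)*((-21 + 6) + 321) = 32*(-15 + 321) = 32*306 = 9792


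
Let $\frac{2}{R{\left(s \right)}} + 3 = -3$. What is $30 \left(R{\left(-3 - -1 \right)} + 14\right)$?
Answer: $410$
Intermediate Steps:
$R{\left(s \right)} = - \frac{1}{3}$ ($R{\left(s \right)} = \frac{2}{-3 - 3} = \frac{2}{-6} = 2 \left(- \frac{1}{6}\right) = - \frac{1}{3}$)
$30 \left(R{\left(-3 - -1 \right)} + 14\right) = 30 \left(- \frac{1}{3} + 14\right) = 30 \cdot \frac{41}{3} = 410$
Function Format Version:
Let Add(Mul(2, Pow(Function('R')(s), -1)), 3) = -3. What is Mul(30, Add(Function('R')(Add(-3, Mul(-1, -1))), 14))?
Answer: 410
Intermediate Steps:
Function('R')(s) = Rational(-1, 3) (Function('R')(s) = Mul(2, Pow(Add(-3, -3), -1)) = Mul(2, Pow(-6, -1)) = Mul(2, Rational(-1, 6)) = Rational(-1, 3))
Mul(30, Add(Function('R')(Add(-3, Mul(-1, -1))), 14)) = Mul(30, Add(Rational(-1, 3), 14)) = Mul(30, Rational(41, 3)) = 410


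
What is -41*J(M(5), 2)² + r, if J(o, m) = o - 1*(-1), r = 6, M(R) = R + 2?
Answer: -2618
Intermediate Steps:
M(R) = 2 + R
J(o, m) = 1 + o (J(o, m) = o + 1 = 1 + o)
-41*J(M(5), 2)² + r = -41*(1 + (2 + 5))² + 6 = -41*(1 + 7)² + 6 = -41*8² + 6 = -41*64 + 6 = -2624 + 6 = -2618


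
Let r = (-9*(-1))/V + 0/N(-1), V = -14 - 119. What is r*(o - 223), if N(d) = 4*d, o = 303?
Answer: -720/133 ≈ -5.4135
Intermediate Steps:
V = -133
r = -9/133 (r = -9*(-1)/(-133) + 0/((4*(-1))) = 9*(-1/133) + 0/(-4) = -9/133 + 0*(-¼) = -9/133 + 0 = -9/133 ≈ -0.067669)
r*(o - 223) = -9*(303 - 223)/133 = -9/133*80 = -720/133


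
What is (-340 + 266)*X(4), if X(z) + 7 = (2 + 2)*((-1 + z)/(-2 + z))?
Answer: 74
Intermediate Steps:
X(z) = -7 + 4*(-1 + z)/(-2 + z) (X(z) = -7 + (2 + 2)*((-1 + z)/(-2 + z)) = -7 + 4*((-1 + z)/(-2 + z)) = -7 + 4*(-1 + z)/(-2 + z))
(-340 + 266)*X(4) = (-340 + 266)*((10 - 3*4)/(-2 + 4)) = -74*(10 - 12)/2 = -37*(-2) = -74*(-1) = 74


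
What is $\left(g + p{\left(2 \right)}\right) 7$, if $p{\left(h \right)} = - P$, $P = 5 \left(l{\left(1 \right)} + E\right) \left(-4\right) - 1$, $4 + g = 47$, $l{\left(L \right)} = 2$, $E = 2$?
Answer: $868$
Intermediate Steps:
$g = 43$ ($g = -4 + 47 = 43$)
$P = -81$ ($P = 5 \left(2 + 2\right) \left(-4\right) - 1 = 5 \cdot 4 \left(-4\right) - 1 = 5 \left(-16\right) - 1 = -80 - 1 = -81$)
$p{\left(h \right)} = 81$ ($p{\left(h \right)} = \left(-1\right) \left(-81\right) = 81$)
$\left(g + p{\left(2 \right)}\right) 7 = \left(43 + 81\right) 7 = 124 \cdot 7 = 868$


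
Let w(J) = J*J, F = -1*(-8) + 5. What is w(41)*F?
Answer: 21853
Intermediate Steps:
F = 13 (F = 8 + 5 = 13)
w(J) = J²
w(41)*F = 41²*13 = 1681*13 = 21853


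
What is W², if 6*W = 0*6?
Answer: 0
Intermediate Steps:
W = 0 (W = (0*6)/6 = (⅙)*0 = 0)
W² = 0² = 0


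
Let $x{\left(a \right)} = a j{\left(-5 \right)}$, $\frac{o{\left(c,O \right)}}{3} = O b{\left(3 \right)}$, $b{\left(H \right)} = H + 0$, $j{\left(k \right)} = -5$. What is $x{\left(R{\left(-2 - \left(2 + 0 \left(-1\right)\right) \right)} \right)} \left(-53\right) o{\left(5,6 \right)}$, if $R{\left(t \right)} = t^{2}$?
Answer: $228960$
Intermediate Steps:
$b{\left(H \right)} = H$
$o{\left(c,O \right)} = 9 O$ ($o{\left(c,O \right)} = 3 O 3 = 3 \cdot 3 O = 9 O$)
$x{\left(a \right)} = - 5 a$ ($x{\left(a \right)} = a \left(-5\right) = - 5 a$)
$x{\left(R{\left(-2 - \left(2 + 0 \left(-1\right)\right) \right)} \right)} \left(-53\right) o{\left(5,6 \right)} = - 5 \left(-2 - \left(2 + 0 \left(-1\right)\right)\right)^{2} \left(-53\right) 9 \cdot 6 = - 5 \left(-2 - \left(2 + 0\right)\right)^{2} \left(-53\right) 54 = - 5 \left(-2 - 2\right)^{2} \left(-53\right) 54 = - 5 \left(-4\right)^{2} \left(-53\right) 54 = \left(-5\right) 16 \left(-53\right) 54 = \left(-80\right) \left(-53\right) 54 = 4240 \cdot 54 = 228960$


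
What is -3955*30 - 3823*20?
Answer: -195110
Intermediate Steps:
-3955*30 - 3823*20 = -118650 - 76460 = -195110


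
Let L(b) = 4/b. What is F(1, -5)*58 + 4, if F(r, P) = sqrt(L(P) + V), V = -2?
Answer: 4 + 58*I*sqrt(70)/5 ≈ 4.0 + 97.053*I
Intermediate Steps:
F(r, P) = sqrt(-2 + 4/P) (F(r, P) = sqrt(4/P - 2) = sqrt(-2 + 4/P))
F(1, -5)*58 + 4 = sqrt(-2 + 4/(-5))*58 + 4 = sqrt(-2 + 4*(-1/5))*58 + 4 = sqrt(-2 - 4/5)*58 + 4 = sqrt(-14/5)*58 + 4 = (I*sqrt(70)/5)*58 + 4 = 58*I*sqrt(70)/5 + 4 = 4 + 58*I*sqrt(70)/5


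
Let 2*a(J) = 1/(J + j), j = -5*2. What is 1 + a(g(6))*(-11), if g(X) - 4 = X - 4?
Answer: 19/8 ≈ 2.3750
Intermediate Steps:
j = -10
g(X) = X (g(X) = 4 + (X - 4) = 4 + (-4 + X) = X)
a(J) = 1/(2*(-10 + J)) (a(J) = 1/(2*(J - 10)) = 1/(2*(-10 + J)))
1 + a(g(6))*(-11) = 1 + (1/(2*(-10 + 6)))*(-11) = 1 + ((½)/(-4))*(-11) = 1 + ((½)*(-¼))*(-11) = 1 - ⅛*(-11) = 1 + 11/8 = 19/8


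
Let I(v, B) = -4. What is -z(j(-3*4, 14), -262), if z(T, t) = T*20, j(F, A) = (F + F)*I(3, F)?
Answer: -1920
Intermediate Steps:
j(F, A) = -8*F (j(F, A) = (F + F)*(-4) = (2*F)*(-4) = -8*F)
z(T, t) = 20*T
-z(j(-3*4, 14), -262) = -20*(-(-24)*4) = -20*(-8*(-12)) = -20*96 = -1*1920 = -1920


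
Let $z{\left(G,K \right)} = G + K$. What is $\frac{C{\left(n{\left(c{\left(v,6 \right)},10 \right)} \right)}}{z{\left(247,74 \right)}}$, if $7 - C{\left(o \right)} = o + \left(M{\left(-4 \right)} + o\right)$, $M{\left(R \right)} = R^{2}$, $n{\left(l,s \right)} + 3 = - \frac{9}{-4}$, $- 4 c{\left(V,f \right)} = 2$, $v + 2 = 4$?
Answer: $- \frac{5}{214} \approx -0.023364$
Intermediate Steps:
$v = 2$ ($v = -2 + 4 = 2$)
$c{\left(V,f \right)} = - \frac{1}{2}$ ($c{\left(V,f \right)} = \left(- \frac{1}{4}\right) 2 = - \frac{1}{2}$)
$n{\left(l,s \right)} = - \frac{3}{4}$ ($n{\left(l,s \right)} = -3 - \frac{9}{-4} = -3 - - \frac{9}{4} = -3 + \frac{9}{4} = - \frac{3}{4}$)
$C{\left(o \right)} = -9 - 2 o$ ($C{\left(o \right)} = 7 - \left(o + \left(\left(-4\right)^{2} + o\right)\right) = 7 - \left(o + \left(16 + o\right)\right) = 7 - \left(16 + 2 o\right) = -9 - 2 o$)
$\frac{C{\left(n{\left(c{\left(v,6 \right)},10 \right)} \right)}}{z{\left(247,74 \right)}} = \frac{-9 - - \frac{3}{2}}{247 + 74} = \frac{-9 + \frac{3}{2}}{321} = \left(- \frac{15}{2}\right) \frac{1}{321} = - \frac{5}{214}$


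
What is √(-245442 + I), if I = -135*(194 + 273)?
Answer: I*√308487 ≈ 555.42*I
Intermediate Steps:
I = -63045 (I = -135*467 = -63045)
√(-245442 + I) = √(-245442 - 63045) = √(-308487) = I*√308487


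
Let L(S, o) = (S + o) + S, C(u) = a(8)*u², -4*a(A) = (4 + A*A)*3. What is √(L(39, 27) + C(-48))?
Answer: I*√117399 ≈ 342.64*I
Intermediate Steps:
a(A) = -3 - 3*A²/4 (a(A) = -(4 + A*A)*3/4 = -(4 + A²)*3/4 = -(12 + 3*A²)/4 = -3 - 3*A²/4)
C(u) = -51*u² (C(u) = (-3 - ¾*8²)*u² = (-3 - ¾*64)*u² = (-3 - 48)*u² = -51*u²)
L(S, o) = o + 2*S
√(L(39, 27) + C(-48)) = √((27 + 2*39) - 51*(-48)²) = √((27 + 78) - 51*2304) = √(105 - 117504) = √(-117399) = I*√117399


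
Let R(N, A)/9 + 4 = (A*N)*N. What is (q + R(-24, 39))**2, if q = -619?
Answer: 40610713441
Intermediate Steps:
R(N, A) = -36 + 9*A*N**2 (R(N, A) = -36 + 9*((A*N)*N) = -36 + 9*(A*N**2) = -36 + 9*A*N**2)
(q + R(-24, 39))**2 = (-619 + (-36 + 9*39*(-24)**2))**2 = (-619 + (-36 + 9*39*576))**2 = (-619 + (-36 + 202176))**2 = (-619 + 202140)**2 = 201521**2 = 40610713441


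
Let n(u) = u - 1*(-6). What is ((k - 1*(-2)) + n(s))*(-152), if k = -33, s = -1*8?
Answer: 5016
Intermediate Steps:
s = -8
n(u) = 6 + u (n(u) = u + 6 = 6 + u)
((k - 1*(-2)) + n(s))*(-152) = ((-33 - 1*(-2)) + (6 - 8))*(-152) = ((-33 + 2) - 2)*(-152) = (-31 - 2)*(-152) = -33*(-152) = 5016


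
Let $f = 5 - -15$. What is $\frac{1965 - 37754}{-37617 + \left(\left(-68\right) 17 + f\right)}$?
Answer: $\frac{2753}{2981} \approx 0.92352$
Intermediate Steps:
$f = 20$ ($f = 5 + 15 = 20$)
$\frac{1965 - 37754}{-37617 + \left(\left(-68\right) 17 + f\right)} = \frac{1965 - 37754}{-37617 + \left(\left(-68\right) 17 + 20\right)} = - \frac{35789}{-37617 + \left(-1156 + 20\right)} = - \frac{35789}{-37617 - 1136} = - \frac{35789}{-38753} = \left(-35789\right) \left(- \frac{1}{38753}\right) = \frac{2753}{2981}$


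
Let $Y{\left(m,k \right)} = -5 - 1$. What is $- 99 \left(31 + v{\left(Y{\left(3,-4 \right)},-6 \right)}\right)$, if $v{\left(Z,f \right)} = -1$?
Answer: $-2970$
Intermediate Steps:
$Y{\left(m,k \right)} = -6$
$- 99 \left(31 + v{\left(Y{\left(3,-4 \right)},-6 \right)}\right) = - 99 \left(31 - 1\right) = \left(-99\right) 30 = -2970$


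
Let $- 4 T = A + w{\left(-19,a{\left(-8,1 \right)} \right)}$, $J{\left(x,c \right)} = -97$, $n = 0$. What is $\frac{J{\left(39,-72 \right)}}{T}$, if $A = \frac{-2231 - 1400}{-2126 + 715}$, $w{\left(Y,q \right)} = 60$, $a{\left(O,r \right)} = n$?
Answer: $\frac{547468}{88291} \approx 6.2007$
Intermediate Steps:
$a{\left(O,r \right)} = 0$
$A = \frac{3631}{1411}$ ($A = - \frac{3631}{-1411} = \left(-3631\right) \left(- \frac{1}{1411}\right) = \frac{3631}{1411} \approx 2.5734$)
$T = - \frac{88291}{5644}$ ($T = - \frac{\frac{3631}{1411} + 60}{4} = \left(- \frac{1}{4}\right) \frac{88291}{1411} = - \frac{88291}{5644} \approx -15.643$)
$\frac{J{\left(39,-72 \right)}}{T} = - \frac{97}{- \frac{88291}{5644}} = \left(-97\right) \left(- \frac{5644}{88291}\right) = \frac{547468}{88291}$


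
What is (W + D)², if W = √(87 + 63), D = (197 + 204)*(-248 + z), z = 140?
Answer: 1875583014 - 433080*√6 ≈ 1.8745e+9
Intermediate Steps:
D = -43308 (D = (197 + 204)*(-248 + 140) = 401*(-108) = -43308)
W = 5*√6 (W = √150 = 5*√6 ≈ 12.247)
(W + D)² = (5*√6 - 43308)² = (-43308 + 5*√6)²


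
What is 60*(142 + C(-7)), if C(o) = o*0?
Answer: 8520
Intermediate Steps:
C(o) = 0
60*(142 + C(-7)) = 60*(142 + 0) = 60*142 = 8520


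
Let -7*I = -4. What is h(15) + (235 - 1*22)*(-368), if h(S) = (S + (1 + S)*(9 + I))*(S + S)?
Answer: -513378/7 ≈ -73340.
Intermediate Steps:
I = 4/7 (I = -⅐*(-4) = 4/7 ≈ 0.57143)
h(S) = 2*S*(67/7 + 74*S/7) (h(S) = (S + (1 + S)*(9 + 4/7))*(S + S) = (S + (1 + S)*(67/7))*(2*S) = (S + (67/7 + 67*S/7))*(2*S) = (67/7 + 74*S/7)*(2*S) = 2*S*(67/7 + 74*S/7))
h(15) + (235 - 1*22)*(-368) = (2/7)*15*(67 + 74*15) + (235 - 1*22)*(-368) = (2/7)*15*(67 + 1110) + (235 - 22)*(-368) = (2/7)*15*1177 + 213*(-368) = 35310/7 - 78384 = -513378/7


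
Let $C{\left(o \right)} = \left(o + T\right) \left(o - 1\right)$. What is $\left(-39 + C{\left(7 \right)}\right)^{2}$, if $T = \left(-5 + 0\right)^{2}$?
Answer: $23409$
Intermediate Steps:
$T = 25$ ($T = \left(-5\right)^{2} = 25$)
$C{\left(o \right)} = \left(-1 + o\right) \left(25 + o\right)$ ($C{\left(o \right)} = \left(o + 25\right) \left(o - 1\right) = \left(25 + o\right) \left(-1 + o\right) = \left(-1 + o\right) \left(25 + o\right)$)
$\left(-39 + C{\left(7 \right)}\right)^{2} = \left(-39 + \left(-25 + 7^{2} + 24 \cdot 7\right)\right)^{2} = \left(-39 + \left(-25 + 49 + 168\right)\right)^{2} = \left(-39 + 192\right)^{2} = 153^{2} = 23409$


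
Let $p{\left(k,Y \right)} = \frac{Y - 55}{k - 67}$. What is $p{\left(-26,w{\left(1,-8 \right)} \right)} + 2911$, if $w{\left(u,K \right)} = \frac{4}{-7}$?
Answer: $\frac{1895450}{651} \approx 2911.6$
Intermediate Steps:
$w{\left(u,K \right)} = - \frac{4}{7}$ ($w{\left(u,K \right)} = 4 \left(- \frac{1}{7}\right) = - \frac{4}{7}$)
$p{\left(k,Y \right)} = \frac{-55 + Y}{-67 + k}$
$p{\left(-26,w{\left(1,-8 \right)} \right)} + 2911 = \frac{-55 - \frac{4}{7}}{-67 - 26} + 2911 = \frac{1}{-93} \left(- \frac{389}{7}\right) + 2911 = \left(- \frac{1}{93}\right) \left(- \frac{389}{7}\right) + 2911 = \frac{389}{651} + 2911 = \frac{1895450}{651}$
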